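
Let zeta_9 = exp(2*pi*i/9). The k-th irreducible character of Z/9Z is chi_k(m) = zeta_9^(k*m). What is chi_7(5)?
chi_7(5) = zeta_9^35 = exp(-2*I*pi/9)

Justification: chi_7(5) = zeta_9^(7*5) = zeta_9^35. Since zeta_9^9 = 1, this equals zeta_9^8 = exp(2*pi*i*8/9) = exp(-2*I*pi/9).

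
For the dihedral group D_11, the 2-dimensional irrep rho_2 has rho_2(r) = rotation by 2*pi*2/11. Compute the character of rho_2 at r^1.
chi_{rho_2}(r^1) = 2*cos(2*pi*2*1/11) = 2*cos(4*pi/11)

Working: rho_2(r^1) is rotation by angle 2*pi*2*1/11, whose trace is 2*cos(2*pi*2*1/11) = 2*cos(4*pi/11).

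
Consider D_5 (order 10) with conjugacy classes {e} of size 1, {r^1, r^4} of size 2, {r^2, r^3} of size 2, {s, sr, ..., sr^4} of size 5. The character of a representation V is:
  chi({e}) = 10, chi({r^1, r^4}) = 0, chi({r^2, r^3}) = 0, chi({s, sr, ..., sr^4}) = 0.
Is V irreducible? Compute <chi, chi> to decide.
Not irreducible (reducible): <chi, chi> = 10 > 1.

Argument: <chi, chi> = (1/|G|) sum_C |C| * |chi(C)|^2 = (1/10)[1*|10|^2 + 2*|0|^2 + 2*|0|^2 + 5*|0|^2]
  = (1/10)[(100) + (0) + (0) + (0)] = 100/10 = 10.
A character is irreducible iff <chi, chi> = 1, so this representation is reducible.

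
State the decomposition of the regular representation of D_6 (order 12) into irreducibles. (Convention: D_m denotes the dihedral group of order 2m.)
Each irreducible V_i of dimension d_i appears with multiplicity d_i, i.e. rho_reg = (direct sum over all irreducibles V_i) d_i V_i. The irreducible dimensions for D_6 are 1, 1, 1, 1, 2, 2: 4 irreducibles of dimension 1, each with multiplicity 1; 2 irreducibles of dimension 2, each with multiplicity 2. Total dimension 4*1*1 + 2*2*2 = 12 = |G|.

Details: General theorem: in the regular representation of a finite group G, each irreducible appears with multiplicity equal to its dimension. Check: dim(rho_reg) = sum d_i^2 = 1 + 1 + 1 + 1 + 4 + 4 = 12 = |G|.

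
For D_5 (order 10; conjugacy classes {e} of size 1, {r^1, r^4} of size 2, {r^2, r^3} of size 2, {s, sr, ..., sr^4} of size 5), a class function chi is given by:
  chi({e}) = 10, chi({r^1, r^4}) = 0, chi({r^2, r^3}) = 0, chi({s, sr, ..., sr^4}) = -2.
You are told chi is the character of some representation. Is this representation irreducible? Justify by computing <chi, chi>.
Not irreducible (reducible): <chi, chi> = 12 > 1.

Details: <chi, chi> = (1/|G|) sum_C |C| * |chi(C)|^2 = (1/10)[1*|10|^2 + 2*|0|^2 + 2*|0|^2 + 5*|-2|^2]
  = (1/10)[(100) + (0) + (0) + (20)] = 120/10 = 12.
A character is irreducible iff <chi, chi> = 1, so this representation is reducible.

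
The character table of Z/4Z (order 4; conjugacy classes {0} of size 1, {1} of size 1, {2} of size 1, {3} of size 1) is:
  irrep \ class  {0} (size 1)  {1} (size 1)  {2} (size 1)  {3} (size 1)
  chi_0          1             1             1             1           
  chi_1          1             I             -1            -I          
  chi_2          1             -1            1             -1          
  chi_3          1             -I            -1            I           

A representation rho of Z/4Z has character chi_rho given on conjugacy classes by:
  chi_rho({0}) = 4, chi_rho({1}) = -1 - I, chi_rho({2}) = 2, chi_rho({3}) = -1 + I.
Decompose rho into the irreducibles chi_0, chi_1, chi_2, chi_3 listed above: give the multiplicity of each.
Multiplicities: chi_0: 1, chi_1: 0, chi_2: 2, chi_3: 1.

Explanation: Use <chi_rho, chi> = (1/|G|) sum_C |C| * chi_rho(C) * conj(chi(C)) with |G| = 4 for each irreducible chi in the table:
  <chi_rho, chi_0> = (1/4)[1*(4)*conj(1) + 1*(-1 - I)*conj(1) + 1*(2)*conj(1) + 1*(-1 + I)*conj(1)]
      = (1/4)[(4) + (-1 - I) + (2) + (-1 + I)] = 4/4 = 1
  <chi_rho, chi_1> = (1/4)[1*(4)*conj(1) + 1*(-1 - I)*conj(I) + 1*(2)*conj(-1) + 1*(-1 + I)*conj(-I)]
      = (1/4)[(4) + (-1 + I) + (-2) + (-1 - I)] = 0/4 = 0
  <chi_rho, chi_2> = (1/4)[1*(4)*conj(1) + 1*(-1 - I)*conj(-1) + 1*(2)*conj(1) + 1*(-1 + I)*conj(-1)]
      = (1/4)[(4) + (1 + I) + (2) + (1 - I)] = 8/4 = 2
  <chi_rho, chi_3> = (1/4)[1*(4)*conj(1) + 1*(-1 - I)*conj(-I) + 1*(2)*conj(-1) + 1*(-1 + I)*conj(I)]
      = (1/4)[(4) + (1 - I) + (-2) + (1 + I)] = 4/4 = 1
(Exp terms are combined using exp(i*s)*conj(exp(i*t)) = exp(i*(s-t)), and sums of them are collapsed using the identity that for every m > 1 the m distinct m-th roots of unity sum to 0, e.g. 1 + exp(2*I*pi/3) + exp(-2*I*pi/3) = 0.)
Dimension check: dim(rho) = sum (mult * dim) = 1*1 + 0*1 + 2*1 + 1*1 = 4 = chi_rho(e) = 4.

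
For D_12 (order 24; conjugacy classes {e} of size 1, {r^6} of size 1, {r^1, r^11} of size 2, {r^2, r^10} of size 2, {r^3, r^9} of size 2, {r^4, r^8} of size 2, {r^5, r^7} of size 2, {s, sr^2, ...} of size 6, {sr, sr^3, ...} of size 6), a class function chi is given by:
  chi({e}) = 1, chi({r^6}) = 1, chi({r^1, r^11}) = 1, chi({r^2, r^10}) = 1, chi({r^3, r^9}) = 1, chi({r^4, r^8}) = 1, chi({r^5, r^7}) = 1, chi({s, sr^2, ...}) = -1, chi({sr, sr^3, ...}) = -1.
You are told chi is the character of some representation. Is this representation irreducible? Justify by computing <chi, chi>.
Irreducible: <chi, chi> = 1.

Derivation: <chi, chi> = (1/|G|) sum_C |C| * |chi(C)|^2 = (1/24)[1*|1|^2 + 1*|1|^2 + 2*|1|^2 + 2*|1|^2 + 2*|1|^2 + 2*|1|^2 + 2*|1|^2 + 6*|-1|^2 + 6*|-1|^2]
  = (1/24)[(1) + (1) + (2) + (2) + (2) + (2) + (2) + (6) + (6)] = 24/24 = 1.
A character is irreducible iff <chi, chi> = 1, so this representation is irreducible.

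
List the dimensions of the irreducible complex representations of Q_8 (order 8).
Dimensions: 1, 1, 1, 1, 2

Argument: There are 5 irreducibles (= number of conjugacy classes). Their dimensions d_i satisfy sum d_i^2 = |G| = 8: 1 + 1 + 1 + 1 + 4 = 8.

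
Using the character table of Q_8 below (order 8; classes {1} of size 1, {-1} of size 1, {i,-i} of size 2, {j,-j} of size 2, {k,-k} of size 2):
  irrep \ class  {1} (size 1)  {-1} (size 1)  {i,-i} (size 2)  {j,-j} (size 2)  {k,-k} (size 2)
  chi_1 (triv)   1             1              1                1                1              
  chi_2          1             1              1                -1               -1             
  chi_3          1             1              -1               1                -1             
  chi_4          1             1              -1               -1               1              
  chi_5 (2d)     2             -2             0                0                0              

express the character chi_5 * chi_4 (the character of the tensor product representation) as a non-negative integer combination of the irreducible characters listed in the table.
chi_5 tensor chi_4 = chi_5 (all other irreducibles have multiplicity 0).

Solution. The character of a tensor product is the pointwise product (chi_5 * chi_4)(C) = chi_5(C) * chi_4(C):
  {1}: (2)*(1), {-1}: (-2)*(1), {i,-i}: (0)*(-1), {j,-j}: (0)*(-1), {k,-k}: (0)*(1)
so (chi_5 * chi_4) takes values
  {1} -> 2, {-1} -> -2, {i,-i} -> 0, {j,-j} -> 0, {k,-k} -> 0.
Now take the inner product of this character with each irreducible chi from the table, <chi_5*chi_4, chi> = (1/8) sum_C |C| (chi_5*chi_4)(C) conj(chi(C)):
  <chi_5*chi_4, chi_1> = (1/8)[1*(2)*conj(1) + 1*(-2)*conj(1) + 2*(0)*conj(1) + 2*(0)*conj(1) + 2*(0)*conj(1)]
      = (1/8)[(2) + (-2) + (0) + (0) + (0)] = 0/8 = 0
  <chi_5*chi_4, chi_2> = (1/8)[1*(2)*conj(1) + 1*(-2)*conj(1) + 2*(0)*conj(1) + 2*(0)*conj(-1) + 2*(0)*conj(-1)]
      = (1/8)[(2) + (-2) + (0) + (0) + (0)] = 0/8 = 0
  <chi_5*chi_4, chi_3> = (1/8)[1*(2)*conj(1) + 1*(-2)*conj(1) + 2*(0)*conj(-1) + 2*(0)*conj(1) + 2*(0)*conj(-1)]
      = (1/8)[(2) + (-2) + (0) + (0) + (0)] = 0/8 = 0
  <chi_5*chi_4, chi_4> = (1/8)[1*(2)*conj(1) + 1*(-2)*conj(1) + 2*(0)*conj(-1) + 2*(0)*conj(-1) + 2*(0)*conj(1)]
      = (1/8)[(2) + (-2) + (0) + (0) + (0)] = 0/8 = 0
  <chi_5*chi_4, chi_5> = (1/8)[1*(2)*conj(2) + 1*(-2)*conj(-2) + 2*(0)*conj(0) + 2*(0)*conj(0) + 2*(0)*conj(0)]
      = (1/8)[(4) + (4) + (0) + (0) + (0)] = 8/8 = 1
Hence the multiplicities are chi_5: 1. Dimension check: dim(chi_5)*dim(chi_4) = 2*1 = 2 and sum (mult * dim) = 1*2 = 2.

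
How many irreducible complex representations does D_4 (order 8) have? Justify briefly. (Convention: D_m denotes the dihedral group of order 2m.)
5

Why: The number of irreducible complex representations of a finite group equals its number of conjugacy classes. D_4 has 5 conjugacy classes (n/2 + 3 for n even), so D_4 (order 8) has exactly 5 irreducible complex representations.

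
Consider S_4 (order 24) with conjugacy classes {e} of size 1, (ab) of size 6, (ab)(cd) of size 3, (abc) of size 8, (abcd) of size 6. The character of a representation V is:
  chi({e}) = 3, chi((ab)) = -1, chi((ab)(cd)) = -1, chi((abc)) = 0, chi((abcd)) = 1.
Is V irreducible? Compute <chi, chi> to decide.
Irreducible: <chi, chi> = 1.

Why: <chi, chi> = (1/|G|) sum_C |C| * |chi(C)|^2 = (1/24)[1*|3|^2 + 6*|-1|^2 + 3*|-1|^2 + 8*|0|^2 + 6*|1|^2]
  = (1/24)[(9) + (6) + (3) + (0) + (6)] = 24/24 = 1.
A character is irreducible iff <chi, chi> = 1, so this representation is irreducible.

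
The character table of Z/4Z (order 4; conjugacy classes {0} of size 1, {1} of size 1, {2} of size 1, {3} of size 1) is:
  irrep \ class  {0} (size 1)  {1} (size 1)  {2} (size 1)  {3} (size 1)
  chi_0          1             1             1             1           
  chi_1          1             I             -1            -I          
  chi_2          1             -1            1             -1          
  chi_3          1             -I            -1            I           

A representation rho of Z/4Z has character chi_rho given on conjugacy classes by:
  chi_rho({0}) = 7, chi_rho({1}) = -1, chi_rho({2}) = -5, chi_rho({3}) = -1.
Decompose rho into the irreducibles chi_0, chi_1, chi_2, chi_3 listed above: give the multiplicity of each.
Multiplicities: chi_0: 0, chi_1: 3, chi_2: 1, chi_3: 3.

Details: Use <chi_rho, chi> = (1/|G|) sum_C |C| * chi_rho(C) * conj(chi(C)) with |G| = 4 for each irreducible chi in the table:
  <chi_rho, chi_0> = (1/4)[1*(7)*conj(1) + 1*(-1)*conj(1) + 1*(-5)*conj(1) + 1*(-1)*conj(1)]
      = (1/4)[(7) + (-1) + (-5) + (-1)] = 0/4 = 0
  <chi_rho, chi_1> = (1/4)[1*(7)*conj(1) + 1*(-1)*conj(I) + 1*(-5)*conj(-1) + 1*(-1)*conj(-I)]
      = (1/4)[(7) + (I) + (5) + (-I)] = 12/4 = 3
  <chi_rho, chi_2> = (1/4)[1*(7)*conj(1) + 1*(-1)*conj(-1) + 1*(-5)*conj(1) + 1*(-1)*conj(-1)]
      = (1/4)[(7) + (1) + (-5) + (1)] = 4/4 = 1
  <chi_rho, chi_3> = (1/4)[1*(7)*conj(1) + 1*(-1)*conj(-I) + 1*(-5)*conj(-1) + 1*(-1)*conj(I)]
      = (1/4)[(7) + (-I) + (5) + (I)] = 12/4 = 3
(Exp terms are combined using exp(i*s)*conj(exp(i*t)) = exp(i*(s-t)), and sums of them are collapsed using the identity that for every m > 1 the m distinct m-th roots of unity sum to 0, e.g. 1 + exp(2*I*pi/3) + exp(-2*I*pi/3) = 0.)
Dimension check: dim(rho) = sum (mult * dim) = 0*1 + 3*1 + 1*1 + 3*1 = 7 = chi_rho(e) = 7.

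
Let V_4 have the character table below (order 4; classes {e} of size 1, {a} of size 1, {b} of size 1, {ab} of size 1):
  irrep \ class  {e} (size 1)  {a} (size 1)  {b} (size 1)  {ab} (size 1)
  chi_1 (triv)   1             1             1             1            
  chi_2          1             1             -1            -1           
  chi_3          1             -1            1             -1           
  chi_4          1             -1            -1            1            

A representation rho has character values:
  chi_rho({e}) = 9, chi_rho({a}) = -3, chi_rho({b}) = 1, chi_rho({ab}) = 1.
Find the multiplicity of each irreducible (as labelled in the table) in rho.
Multiplicities: chi_1: 2, chi_2: 1, chi_3: 3, chi_4: 3.

Details: Use <chi_rho, chi> = (1/|G|) sum_C |C| * chi_rho(C) * conj(chi(C)) with |G| = 4 for each irreducible chi in the table:
  <chi_rho, chi_1> = (1/4)[1*(9)*conj(1) + 1*(-3)*conj(1) + 1*(1)*conj(1) + 1*(1)*conj(1)]
      = (1/4)[(9) + (-3) + (1) + (1)] = 8/4 = 2
  <chi_rho, chi_2> = (1/4)[1*(9)*conj(1) + 1*(-3)*conj(1) + 1*(1)*conj(-1) + 1*(1)*conj(-1)]
      = (1/4)[(9) + (-3) + (-1) + (-1)] = 4/4 = 1
  <chi_rho, chi_3> = (1/4)[1*(9)*conj(1) + 1*(-3)*conj(-1) + 1*(1)*conj(1) + 1*(1)*conj(-1)]
      = (1/4)[(9) + (3) + (1) + (-1)] = 12/4 = 3
  <chi_rho, chi_4> = (1/4)[1*(9)*conj(1) + 1*(-3)*conj(-1) + 1*(1)*conj(-1) + 1*(1)*conj(1)]
      = (1/4)[(9) + (3) + (-1) + (1)] = 12/4 = 3
Dimension check: dim(rho) = sum (mult * dim) = 2*1 + 1*1 + 3*1 + 3*1 = 9 = chi_rho(e) = 9.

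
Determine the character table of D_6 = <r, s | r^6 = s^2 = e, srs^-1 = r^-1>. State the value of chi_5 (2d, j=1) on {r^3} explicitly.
Conjugacy classes: {e} of size 1, {r^3} of size 1, {r^1, r^5} of size 2, {r^2, r^4} of size 2, {s, sr^2, ...} of size 3, {sr, sr^3, ...} of size 3.
Character table:
  irrep \ class              {e} (size 1)  {r^3} (size 1)  {r^1, r^5} (size 2)  {r^2, r^4} (size 2)  {s, sr^2, ...} (size 3)  {sr, sr^3, ...} (size 3)
  chi_1 (triv)               1             1               1                    1                    1                        1                       
  chi_2 (sign: r->1, s->-1)  1             1               1                    1                    -1                       -1                      
  chi_3 (r->-1, s->1)        1             -1              -1                   1                    1                        -1                      
  chi_4 (r->-1, s->-1)       1             -1              -1                   1                    -1                       1                       
  chi_5 (2d, j=1)            2             -2              1                    -1                   0                        0                       
  chi_6 (2d, j=2)            2             2               -1                   -1                   0                        0                       

Spot check: chi_5 (2d, j=1) on {r^3} = -2.

Proof sketch: D_6 has order 2*6 = 12 with 6 conjugacy classes, hence 6 irreducibles. Sum of squared dims 1 + 1 + 1 + 1 + 4 + 4 = 12 = |G|. Linear characters come from the abelianisation; the 2-dimensional irreps have character r^k -> 2*cos(2*pi*j*k/6), reflections -> 0.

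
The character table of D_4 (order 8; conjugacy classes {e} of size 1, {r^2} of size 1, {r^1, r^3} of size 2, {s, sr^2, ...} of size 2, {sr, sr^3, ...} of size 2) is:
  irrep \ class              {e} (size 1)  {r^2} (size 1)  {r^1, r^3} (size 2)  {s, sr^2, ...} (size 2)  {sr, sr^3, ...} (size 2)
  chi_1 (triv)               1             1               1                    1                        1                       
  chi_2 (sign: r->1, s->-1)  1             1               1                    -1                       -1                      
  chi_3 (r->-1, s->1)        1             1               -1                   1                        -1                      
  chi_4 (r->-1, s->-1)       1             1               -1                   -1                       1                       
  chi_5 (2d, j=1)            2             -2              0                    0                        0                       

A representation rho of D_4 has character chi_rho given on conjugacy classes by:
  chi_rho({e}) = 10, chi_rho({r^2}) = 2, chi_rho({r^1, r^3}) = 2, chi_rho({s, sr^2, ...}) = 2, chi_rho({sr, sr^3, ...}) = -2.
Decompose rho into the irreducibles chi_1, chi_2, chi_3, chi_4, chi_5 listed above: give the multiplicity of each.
Multiplicities: chi_1: 2, chi_2: 2, chi_3: 2, chi_4: 0, chi_5: 2.

Proof sketch: Use <chi_rho, chi> = (1/|G|) sum_C |C| * chi_rho(C) * conj(chi(C)) with |G| = 8 for each irreducible chi in the table:
  <chi_rho, chi_1> = (1/8)[1*(10)*conj(1) + 1*(2)*conj(1) + 2*(2)*conj(1) + 2*(2)*conj(1) + 2*(-2)*conj(1)]
      = (1/8)[(10) + (2) + (4) + (4) + (-4)] = 16/8 = 2
  <chi_rho, chi_2> = (1/8)[1*(10)*conj(1) + 1*(2)*conj(1) + 2*(2)*conj(1) + 2*(2)*conj(-1) + 2*(-2)*conj(-1)]
      = (1/8)[(10) + (2) + (4) + (-4) + (4)] = 16/8 = 2
  <chi_rho, chi_3> = (1/8)[1*(10)*conj(1) + 1*(2)*conj(1) + 2*(2)*conj(-1) + 2*(2)*conj(1) + 2*(-2)*conj(-1)]
      = (1/8)[(10) + (2) + (-4) + (4) + (4)] = 16/8 = 2
  <chi_rho, chi_4> = (1/8)[1*(10)*conj(1) + 1*(2)*conj(1) + 2*(2)*conj(-1) + 2*(2)*conj(-1) + 2*(-2)*conj(1)]
      = (1/8)[(10) + (2) + (-4) + (-4) + (-4)] = 0/8 = 0
  <chi_rho, chi_5> = (1/8)[1*(10)*conj(2) + 1*(2)*conj(-2) + 2*(2)*conj(0) + 2*(2)*conj(0) + 2*(-2)*conj(0)]
      = (1/8)[(20) + (-4) + (0) + (0) + (0)] = 16/8 = 2
Dimension check: dim(rho) = sum (mult * dim) = 2*1 + 2*1 + 2*1 + 0*1 + 2*2 = 10 = chi_rho(e) = 10.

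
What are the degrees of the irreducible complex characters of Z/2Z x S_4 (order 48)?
Dimensions: 1, 1, 1, 1, 2, 2, 3, 3, 3, 3

Derivation: There are 10 irreducibles (= number of conjugacy classes). Their dimensions d_i satisfy sum d_i^2 = |G| = 48: 1 + 1 + 1 + 1 + 4 + 4 + 9 + 9 + 9 + 9 = 48. (For the product with Z/2Z: each of the 2 1-dim characters of Z/2Z tensors with each irrep of S_4, giving 2 copies of each S_4-dimension.)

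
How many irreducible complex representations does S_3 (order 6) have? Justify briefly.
3

Details: The number of irreducible complex representations of a finite group equals its number of conjugacy classes. Conjugacy classes in S_3 correspond to cycle types, i.e. partitions of 3; there are p(3) = 3 of them, so S_3 (order 6) has exactly 3 irreducible complex representations.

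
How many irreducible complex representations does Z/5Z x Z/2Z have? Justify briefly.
10

Working: The number of irreducible complex representations of a finite group equals its number of conjugacy classes. Z/5Z x Z/2Z is abelian of order 10, so every element is its own conjugacy class: 10 classes, so Z/5Z x Z/2Z (order 10) has exactly 10 irreducible complex representations.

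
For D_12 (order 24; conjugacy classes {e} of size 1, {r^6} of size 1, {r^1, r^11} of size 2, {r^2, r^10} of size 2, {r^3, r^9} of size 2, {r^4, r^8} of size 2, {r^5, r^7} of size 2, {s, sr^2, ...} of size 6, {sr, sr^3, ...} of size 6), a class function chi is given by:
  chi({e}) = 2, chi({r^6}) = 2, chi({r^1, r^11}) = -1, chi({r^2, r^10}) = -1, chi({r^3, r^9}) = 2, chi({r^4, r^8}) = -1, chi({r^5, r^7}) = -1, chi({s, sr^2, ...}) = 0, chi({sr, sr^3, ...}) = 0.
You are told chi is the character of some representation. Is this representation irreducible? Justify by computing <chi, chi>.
Irreducible: <chi, chi> = 1.

Argument: <chi, chi> = (1/|G|) sum_C |C| * |chi(C)|^2 = (1/24)[1*|2|^2 + 1*|2|^2 + 2*|-1|^2 + 2*|-1|^2 + 2*|2|^2 + 2*|-1|^2 + 2*|-1|^2 + 6*|0|^2 + 6*|0|^2]
  = (1/24)[(4) + (4) + (2) + (2) + (8) + (2) + (2) + (0) + (0)] = 24/24 = 1.
A character is irreducible iff <chi, chi> = 1, so this representation is irreducible.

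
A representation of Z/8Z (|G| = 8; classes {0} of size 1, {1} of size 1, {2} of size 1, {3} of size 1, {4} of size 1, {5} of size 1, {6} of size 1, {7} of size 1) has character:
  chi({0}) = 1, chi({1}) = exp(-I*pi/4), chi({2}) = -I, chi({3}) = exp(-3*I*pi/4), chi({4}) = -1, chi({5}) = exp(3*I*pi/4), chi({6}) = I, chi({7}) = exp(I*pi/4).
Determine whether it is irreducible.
Irreducible: <chi, chi> = 1.

Explanation: <chi, chi> = (1/|G|) sum_C |C| * |chi(C)|^2 = (1/8)[1*|1|^2 + 1*|exp(-I*pi/4)|^2 + 1*|-I|^2 + 1*|exp(-3*I*pi/4)|^2 + 1*|-1|^2 + 1*|exp(3*I*pi/4)|^2 + 1*|I|^2 + 1*|exp(I*pi/4)|^2]
  = (1/8)[(1) + (1) + (1) + (1) + (1) + (1) + (1) + (1)] = 8/8 = 1.
(Exp terms are combined using exp(i*s)*conj(exp(i*t)) = exp(i*(s-t)), and sums of them are collapsed using the identity that for every m > 1 the m distinct m-th roots of unity sum to 0, e.g. 1 + exp(2*I*pi/3) + exp(-2*I*pi/3) = 0.)
A character is irreducible iff <chi, chi> = 1, so this representation is irreducible.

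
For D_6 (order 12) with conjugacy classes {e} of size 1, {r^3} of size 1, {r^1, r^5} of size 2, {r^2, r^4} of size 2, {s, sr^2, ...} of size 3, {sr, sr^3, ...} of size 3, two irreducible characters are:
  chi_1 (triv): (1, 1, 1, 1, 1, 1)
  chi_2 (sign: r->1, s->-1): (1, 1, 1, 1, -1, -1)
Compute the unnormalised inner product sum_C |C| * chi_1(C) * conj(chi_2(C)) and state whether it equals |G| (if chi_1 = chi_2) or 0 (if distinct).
Sum = 0; so <chi_1, chi_2> = 0 (distinct irreducibles are orthogonal).

Why: Compute term by term over conjugacy classes (|C| * chi_1(C) * conj(chi_2(C))):
  1*(1)*conj(1) + 1*(1)*conj(1) + 2*(1)*conj(1) + 2*(1)*conj(1) + 3*(1)*conj(-1) + 3*(1)*conj(-1)
  = (1) + (1) + (2) + (2) + (-3) + (-3)
  = 0.
Dividing by |G| = 12 gives 0/12 = 0, matching the row-orthogonality relation <chi_1, chi_2> = [chi_1 = chi_2].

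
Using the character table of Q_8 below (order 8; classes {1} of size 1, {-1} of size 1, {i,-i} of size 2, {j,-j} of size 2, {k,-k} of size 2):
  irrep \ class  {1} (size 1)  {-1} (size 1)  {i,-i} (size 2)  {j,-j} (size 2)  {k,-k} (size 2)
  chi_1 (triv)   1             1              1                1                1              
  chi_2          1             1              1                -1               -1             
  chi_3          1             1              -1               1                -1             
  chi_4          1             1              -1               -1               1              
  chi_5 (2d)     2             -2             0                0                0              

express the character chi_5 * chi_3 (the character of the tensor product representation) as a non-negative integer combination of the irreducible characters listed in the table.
chi_5 tensor chi_3 = chi_5 (all other irreducibles have multiplicity 0).

Explanation: The character of a tensor product is the pointwise product (chi_5 * chi_3)(C) = chi_5(C) * chi_3(C):
  {1}: (2)*(1), {-1}: (-2)*(1), {i,-i}: (0)*(-1), {j,-j}: (0)*(1), {k,-k}: (0)*(-1)
so (chi_5 * chi_3) takes values
  {1} -> 2, {-1} -> -2, {i,-i} -> 0, {j,-j} -> 0, {k,-k} -> 0.
Now take the inner product of this character with each irreducible chi from the table, <chi_5*chi_3, chi> = (1/8) sum_C |C| (chi_5*chi_3)(C) conj(chi(C)):
  <chi_5*chi_3, chi_1> = (1/8)[1*(2)*conj(1) + 1*(-2)*conj(1) + 2*(0)*conj(1) + 2*(0)*conj(1) + 2*(0)*conj(1)]
      = (1/8)[(2) + (-2) + (0) + (0) + (0)] = 0/8 = 0
  <chi_5*chi_3, chi_2> = (1/8)[1*(2)*conj(1) + 1*(-2)*conj(1) + 2*(0)*conj(1) + 2*(0)*conj(-1) + 2*(0)*conj(-1)]
      = (1/8)[(2) + (-2) + (0) + (0) + (0)] = 0/8 = 0
  <chi_5*chi_3, chi_3> = (1/8)[1*(2)*conj(1) + 1*(-2)*conj(1) + 2*(0)*conj(-1) + 2*(0)*conj(1) + 2*(0)*conj(-1)]
      = (1/8)[(2) + (-2) + (0) + (0) + (0)] = 0/8 = 0
  <chi_5*chi_3, chi_4> = (1/8)[1*(2)*conj(1) + 1*(-2)*conj(1) + 2*(0)*conj(-1) + 2*(0)*conj(-1) + 2*(0)*conj(1)]
      = (1/8)[(2) + (-2) + (0) + (0) + (0)] = 0/8 = 0
  <chi_5*chi_3, chi_5> = (1/8)[1*(2)*conj(2) + 1*(-2)*conj(-2) + 2*(0)*conj(0) + 2*(0)*conj(0) + 2*(0)*conj(0)]
      = (1/8)[(4) + (4) + (0) + (0) + (0)] = 8/8 = 1
Hence the multiplicities are chi_5: 1. Dimension check: dim(chi_5)*dim(chi_3) = 2*1 = 2 and sum (mult * dim) = 1*2 = 2.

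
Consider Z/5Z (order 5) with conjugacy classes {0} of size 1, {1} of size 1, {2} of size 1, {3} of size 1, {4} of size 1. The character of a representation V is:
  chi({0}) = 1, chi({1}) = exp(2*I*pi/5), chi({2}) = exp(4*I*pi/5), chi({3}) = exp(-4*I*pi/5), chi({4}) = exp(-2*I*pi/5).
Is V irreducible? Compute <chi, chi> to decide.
Irreducible: <chi, chi> = 1.

Working: <chi, chi> = (1/|G|) sum_C |C| * |chi(C)|^2 = (1/5)[1*|1|^2 + 1*|exp(2*I*pi/5)|^2 + 1*|exp(4*I*pi/5)|^2 + 1*|exp(-4*I*pi/5)|^2 + 1*|exp(-2*I*pi/5)|^2]
  = (1/5)[(1) + (1) + (1) + (1) + (1)] = 5/5 = 1.
(Exp terms are combined using exp(i*s)*conj(exp(i*t)) = exp(i*(s-t)), and sums of them are collapsed using the identity that for every m > 1 the m distinct m-th roots of unity sum to 0, e.g. 1 + exp(2*I*pi/3) + exp(-2*I*pi/3) = 0.)
A character is irreducible iff <chi, chi> = 1, so this representation is irreducible.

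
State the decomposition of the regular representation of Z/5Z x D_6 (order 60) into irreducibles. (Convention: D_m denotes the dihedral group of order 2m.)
Each irreducible V_i of dimension d_i appears with multiplicity d_i, i.e. rho_reg = (direct sum over all irreducibles V_i) d_i V_i. The irreducible dimensions for Z/5Z x D_6 are 1, 1, 1, 1, 1, 1, 1, 1, 1, 1, 1, 1, 1, 1, 1, 1, 1, 1, 1, 1, 2, 2, 2, 2, 2, 2, 2, 2, 2, 2: 20 irreducibles of dimension 1, each with multiplicity 1; 10 irreducibles of dimension 2, each with multiplicity 2. Total dimension 20*1*1 + 10*2*2 = 60 = |G|.

Explanation: General theorem: in the regular representation of a finite group G, each irreducible appears with multiplicity equal to its dimension. Check: dim(rho_reg) = sum d_i^2 = 1 + 1 + 1 + 1 + 1 + 1 + 1 + 1 + 1 + 1 + 1 + 1 + 1 + 1 + 1 + 1 + 1 + 1 + 1 + 1 + 4 + 4 + 4 + 4 + 4 + 4 + 4 + 4 + 4 + 4 = 60 = |G|.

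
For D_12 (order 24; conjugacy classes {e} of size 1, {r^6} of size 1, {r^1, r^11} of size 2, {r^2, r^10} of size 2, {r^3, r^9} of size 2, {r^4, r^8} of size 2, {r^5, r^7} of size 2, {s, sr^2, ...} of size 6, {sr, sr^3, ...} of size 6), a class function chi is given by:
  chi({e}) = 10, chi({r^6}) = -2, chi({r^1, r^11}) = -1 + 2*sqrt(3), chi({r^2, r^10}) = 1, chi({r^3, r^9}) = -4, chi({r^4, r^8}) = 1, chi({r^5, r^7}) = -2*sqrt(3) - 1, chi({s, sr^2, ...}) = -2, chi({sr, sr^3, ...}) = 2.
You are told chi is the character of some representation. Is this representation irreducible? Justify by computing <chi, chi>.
Not irreducible (reducible): <chi, chi> = 10 > 1.

Derivation: <chi, chi> = (1/|G|) sum_C |C| * |chi(C)|^2 = (1/24)[1*|10|^2 + 1*|-2|^2 + 2*|-1 + 2*sqrt(3)|^2 + 2*|1|^2 + 2*|-4|^2 + 2*|1|^2 + 2*|-2*sqrt(3) - 1|^2 + 6*|-2|^2 + 6*|2|^2]
  = (1/24)[(100) + (4) + (26 - 8*sqrt(3)) + (2) + (32) + (2) + (8*sqrt(3) + 26) + (24) + (24)] = 240/24 = 10.
A character is irreducible iff <chi, chi> = 1, so this representation is reducible.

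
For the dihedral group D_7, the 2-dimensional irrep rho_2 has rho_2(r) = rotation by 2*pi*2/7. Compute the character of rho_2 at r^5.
chi_{rho_2}(r^5) = 2*cos(2*pi*2*5/7) = -2*cos(pi/7)

Reasoning: rho_2(r^5) is rotation by angle 2*pi*2*5/7, whose trace is 2*cos(2*pi*2*5/7) = -2*cos(pi/7).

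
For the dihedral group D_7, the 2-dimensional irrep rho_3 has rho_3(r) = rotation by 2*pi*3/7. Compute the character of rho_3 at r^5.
chi_{rho_3}(r^5) = 2*cos(2*pi*3*5/7) = 2*cos(30*pi/7)

Proof sketch: rho_3(r^5) is rotation by angle 2*pi*3*5/7, whose trace is 2*cos(2*pi*3*5/7) = 2*cos(30*pi/7).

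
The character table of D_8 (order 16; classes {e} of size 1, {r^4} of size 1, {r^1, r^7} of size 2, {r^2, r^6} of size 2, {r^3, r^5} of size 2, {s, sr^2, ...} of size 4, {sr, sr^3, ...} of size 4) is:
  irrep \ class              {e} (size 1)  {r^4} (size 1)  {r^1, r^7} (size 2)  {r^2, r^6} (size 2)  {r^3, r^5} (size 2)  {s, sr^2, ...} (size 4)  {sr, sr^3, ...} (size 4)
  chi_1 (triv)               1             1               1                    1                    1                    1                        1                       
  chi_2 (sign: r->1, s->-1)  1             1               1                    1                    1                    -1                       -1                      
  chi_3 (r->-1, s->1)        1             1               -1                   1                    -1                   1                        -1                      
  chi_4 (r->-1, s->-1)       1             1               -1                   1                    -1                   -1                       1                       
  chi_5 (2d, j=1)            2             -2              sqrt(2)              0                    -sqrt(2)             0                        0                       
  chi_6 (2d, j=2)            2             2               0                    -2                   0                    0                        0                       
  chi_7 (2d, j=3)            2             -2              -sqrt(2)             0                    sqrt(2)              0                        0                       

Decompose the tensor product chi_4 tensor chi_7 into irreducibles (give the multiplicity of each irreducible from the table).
chi_4 tensor chi_7 = chi_5 (all other irreducibles have multiplicity 0).

Details: The character of a tensor product is the pointwise product (chi_4 * chi_7)(C) = chi_4(C) * chi_7(C):
  {e}: (1)*(2), {r^4}: (1)*(-2), {r^1, r^7}: (-1)*(-sqrt(2)), {r^2, r^6}: (1)*(0), {r^3, r^5}: (-1)*(sqrt(2)), {s, sr^2, ...}: (-1)*(0), {sr, sr^3, ...}: (1)*(0)
so (chi_4 * chi_7) takes values
  {e} -> 2, {r^4} -> -2, {r^1, r^7} -> sqrt(2), {r^2, r^6} -> 0, {r^3, r^5} -> -sqrt(2), {s, sr^2, ...} -> 0, {sr, sr^3, ...} -> 0.
Now take the inner product of this character with each irreducible chi from the table, <chi_4*chi_7, chi> = (1/16) sum_C |C| (chi_4*chi_7)(C) conj(chi(C)):
  <chi_4*chi_7, chi_1> = (1/16)[1*(2)*conj(1) + 1*(-2)*conj(1) + 2*(sqrt(2))*conj(1) + 2*(0)*conj(1) + 2*(-sqrt(2))*conj(1) + 4*(0)*conj(1) + 4*(0)*conj(1)]
      = (1/16)[(2) + (-2) + (2*sqrt(2)) + (0) + (-2*sqrt(2)) + (0) + (0)] = 0/16 = 0
  <chi_4*chi_7, chi_2> = (1/16)[1*(2)*conj(1) + 1*(-2)*conj(1) + 2*(sqrt(2))*conj(1) + 2*(0)*conj(1) + 2*(-sqrt(2))*conj(1) + 4*(0)*conj(-1) + 4*(0)*conj(-1)]
      = (1/16)[(2) + (-2) + (2*sqrt(2)) + (0) + (-2*sqrt(2)) + (0) + (0)] = 0/16 = 0
  <chi_4*chi_7, chi_3> = (1/16)[1*(2)*conj(1) + 1*(-2)*conj(1) + 2*(sqrt(2))*conj(-1) + 2*(0)*conj(1) + 2*(-sqrt(2))*conj(-1) + 4*(0)*conj(1) + 4*(0)*conj(-1)]
      = (1/16)[(2) + (-2) + (-2*sqrt(2)) + (0) + (2*sqrt(2)) + (0) + (0)] = 0/16 = 0
  <chi_4*chi_7, chi_4> = (1/16)[1*(2)*conj(1) + 1*(-2)*conj(1) + 2*(sqrt(2))*conj(-1) + 2*(0)*conj(1) + 2*(-sqrt(2))*conj(-1) + 4*(0)*conj(-1) + 4*(0)*conj(1)]
      = (1/16)[(2) + (-2) + (-2*sqrt(2)) + (0) + (2*sqrt(2)) + (0) + (0)] = 0/16 = 0
  <chi_4*chi_7, chi_5> = (1/16)[1*(2)*conj(2) + 1*(-2)*conj(-2) + 2*(sqrt(2))*conj(sqrt(2)) + 2*(0)*conj(0) + 2*(-sqrt(2))*conj(-sqrt(2)) + 4*(0)*conj(0) + 4*(0)*conj(0)]
      = (1/16)[(4) + (4) + (4) + (0) + (4) + (0) + (0)] = 16/16 = 1
  <chi_4*chi_7, chi_6> = (1/16)[1*(2)*conj(2) + 1*(-2)*conj(2) + 2*(sqrt(2))*conj(0) + 2*(0)*conj(-2) + 2*(-sqrt(2))*conj(0) + 4*(0)*conj(0) + 4*(0)*conj(0)]
      = (1/16)[(4) + (-4) + (0) + (0) + (0) + (0) + (0)] = 0/16 = 0
  <chi_4*chi_7, chi_7> = (1/16)[1*(2)*conj(2) + 1*(-2)*conj(-2) + 2*(sqrt(2))*conj(-sqrt(2)) + 2*(0)*conj(0) + 2*(-sqrt(2))*conj(sqrt(2)) + 4*(0)*conj(0) + 4*(0)*conj(0)]
      = (1/16)[(4) + (4) + (-4) + (0) + (-4) + (0) + (0)] = 0/16 = 0
Hence the multiplicities are chi_5: 1. Dimension check: dim(chi_4)*dim(chi_7) = 1*2 = 2 and sum (mult * dim) = 1*2 = 2.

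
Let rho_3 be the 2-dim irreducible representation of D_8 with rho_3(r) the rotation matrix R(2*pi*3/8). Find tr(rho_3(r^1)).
chi_{rho_3}(r^1) = 2*cos(2*pi*3*1/8) = -sqrt(2)

Explanation: rho_3(r^1) is rotation by angle 2*pi*3*1/8, whose trace is 2*cos(2*pi*3*1/8) = -sqrt(2).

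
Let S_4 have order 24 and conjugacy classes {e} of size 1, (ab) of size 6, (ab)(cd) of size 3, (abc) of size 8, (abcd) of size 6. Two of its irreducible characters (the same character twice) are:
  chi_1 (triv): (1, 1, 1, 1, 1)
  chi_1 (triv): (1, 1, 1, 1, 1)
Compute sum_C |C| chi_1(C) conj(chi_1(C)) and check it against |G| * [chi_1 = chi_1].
Sum = 24 = |G| = 24; so <chi_1, chi_1> = 1 (norm-1 confirms irreducibility).

Explanation: Compute term by term over conjugacy classes (|C| * chi_1(C) * conj(chi_1(C))):
  1*(1)*conj(1) + 6*(1)*conj(1) + 3*(1)*conj(1) + 8*(1)*conj(1) + 6*(1)*conj(1)
  = (1) + (6) + (3) + (8) + (6)
  = 24.
Dividing by |G| = 24 gives 24/24 = 1, matching the row-orthogonality relation <chi_1, chi_1> = [chi_1 = chi_1].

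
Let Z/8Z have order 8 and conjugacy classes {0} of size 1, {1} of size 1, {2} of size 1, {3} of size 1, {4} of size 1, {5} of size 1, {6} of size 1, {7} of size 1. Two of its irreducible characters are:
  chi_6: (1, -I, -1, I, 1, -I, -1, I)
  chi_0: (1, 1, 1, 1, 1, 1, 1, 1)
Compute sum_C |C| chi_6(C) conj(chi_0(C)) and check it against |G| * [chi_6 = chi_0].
Sum = 0; so <chi_6, chi_0> = 0 (distinct irreducibles are orthogonal).

Details: Compute term by term over conjugacy classes (|C| * chi_6(C) * conj(chi_0(C))):
  1*(1)*conj(1) + 1*(-I)*conj(1) + 1*(-1)*conj(1) + 1*(I)*conj(1) + 1*(1)*conj(1) + 1*(-I)*conj(1) + 1*(-1)*conj(1) + 1*(I)*conj(1)
  = (1) + (-I) + (-1) + (I) + (1) + (-I) + (-1) + (I)
  = 0.
(Exp terms are combined using exp(i*s)*conj(exp(i*t)) = exp(i*(s-t)), and sums of them are collapsed using the identity that for every m > 1 the m distinct m-th roots of unity sum to 0, e.g. 1 + exp(2*I*pi/3) + exp(-2*I*pi/3) = 0.)
Dividing by |G| = 8 gives 0/8 = 0, matching the row-orthogonality relation <chi_6, chi_0> = [chi_6 = chi_0].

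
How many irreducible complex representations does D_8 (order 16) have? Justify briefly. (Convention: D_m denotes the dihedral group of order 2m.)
7

Derivation: The number of irreducible complex representations of a finite group equals its number of conjugacy classes. D_8 has 7 conjugacy classes (n/2 + 3 for n even), so D_8 (order 16) has exactly 7 irreducible complex representations.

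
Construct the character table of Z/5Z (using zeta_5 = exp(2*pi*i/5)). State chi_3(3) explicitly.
Character table of Z/5Z (irreps indexed chi_0,...,chi_4 with chi_k(m) = zeta_5^(k*m), zeta_5 = exp(2*pi*i/5)):
  irrep \ class  {0} (size 1)  {1} (size 1)    {2} (size 1)    {3} (size 1)    {4} (size 1)  
  chi_0          1             1               1               1               1             
  chi_1          1             exp(2*I*pi/5)   exp(4*I*pi/5)   exp(-4*I*pi/5)  exp(-2*I*pi/5)
  chi_2          1             exp(4*I*pi/5)   exp(-2*I*pi/5)  exp(2*I*pi/5)   exp(-4*I*pi/5)
  chi_3          1             exp(-4*I*pi/5)  exp(2*I*pi/5)   exp(-2*I*pi/5)  exp(4*I*pi/5) 
  chi_4          1             exp(-2*I*pi/5)  exp(-4*I*pi/5)  exp(4*I*pi/5)   exp(2*I*pi/5) 

Spot check: chi_3(3) = zeta_5^(3*3) = zeta_5^9 = exp(-2*I*pi/5).

Z/5Z is abelian, so all 5 irreducible complex representations are 1-dimensional. They are given by chi_k(m) = zeta_5^(k*m) for k = 0,...,4. Row orthogonality: sum_m chi_k(m) conj(chi_l(m)) = 5 * [k = l].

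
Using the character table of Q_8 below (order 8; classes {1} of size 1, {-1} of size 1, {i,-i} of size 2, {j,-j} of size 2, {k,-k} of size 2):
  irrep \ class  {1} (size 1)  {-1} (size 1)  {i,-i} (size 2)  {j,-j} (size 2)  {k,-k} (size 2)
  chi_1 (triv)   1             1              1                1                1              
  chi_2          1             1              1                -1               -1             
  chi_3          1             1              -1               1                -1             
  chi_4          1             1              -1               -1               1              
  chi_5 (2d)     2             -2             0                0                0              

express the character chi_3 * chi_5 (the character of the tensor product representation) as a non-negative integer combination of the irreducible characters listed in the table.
chi_3 tensor chi_5 = chi_5 (all other irreducibles have multiplicity 0).

Details: The character of a tensor product is the pointwise product (chi_3 * chi_5)(C) = chi_3(C) * chi_5(C):
  {1}: (1)*(2), {-1}: (1)*(-2), {i,-i}: (-1)*(0), {j,-j}: (1)*(0), {k,-k}: (-1)*(0)
so (chi_3 * chi_5) takes values
  {1} -> 2, {-1} -> -2, {i,-i} -> 0, {j,-j} -> 0, {k,-k} -> 0.
Now take the inner product of this character with each irreducible chi from the table, <chi_3*chi_5, chi> = (1/8) sum_C |C| (chi_3*chi_5)(C) conj(chi(C)):
  <chi_3*chi_5, chi_1> = (1/8)[1*(2)*conj(1) + 1*(-2)*conj(1) + 2*(0)*conj(1) + 2*(0)*conj(1) + 2*(0)*conj(1)]
      = (1/8)[(2) + (-2) + (0) + (0) + (0)] = 0/8 = 0
  <chi_3*chi_5, chi_2> = (1/8)[1*(2)*conj(1) + 1*(-2)*conj(1) + 2*(0)*conj(1) + 2*(0)*conj(-1) + 2*(0)*conj(-1)]
      = (1/8)[(2) + (-2) + (0) + (0) + (0)] = 0/8 = 0
  <chi_3*chi_5, chi_3> = (1/8)[1*(2)*conj(1) + 1*(-2)*conj(1) + 2*(0)*conj(-1) + 2*(0)*conj(1) + 2*(0)*conj(-1)]
      = (1/8)[(2) + (-2) + (0) + (0) + (0)] = 0/8 = 0
  <chi_3*chi_5, chi_4> = (1/8)[1*(2)*conj(1) + 1*(-2)*conj(1) + 2*(0)*conj(-1) + 2*(0)*conj(-1) + 2*(0)*conj(1)]
      = (1/8)[(2) + (-2) + (0) + (0) + (0)] = 0/8 = 0
  <chi_3*chi_5, chi_5> = (1/8)[1*(2)*conj(2) + 1*(-2)*conj(-2) + 2*(0)*conj(0) + 2*(0)*conj(0) + 2*(0)*conj(0)]
      = (1/8)[(4) + (4) + (0) + (0) + (0)] = 8/8 = 1
Hence the multiplicities are chi_5: 1. Dimension check: dim(chi_3)*dim(chi_5) = 1*2 = 2 and sum (mult * dim) = 1*2 = 2.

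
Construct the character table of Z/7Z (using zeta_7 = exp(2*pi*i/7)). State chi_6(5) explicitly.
Character table of Z/7Z (irreps indexed chi_0,...,chi_6 with chi_k(m) = zeta_7^(k*m), zeta_7 = exp(2*pi*i/7)):
  irrep \ class  {0} (size 1)  {1} (size 1)    {2} (size 1)    {3} (size 1)    {4} (size 1)    {5} (size 1)    {6} (size 1)  
  chi_0          1             1               1               1               1               1               1             
  chi_1          1             exp(2*I*pi/7)   exp(4*I*pi/7)   exp(6*I*pi/7)   exp(-6*I*pi/7)  exp(-4*I*pi/7)  exp(-2*I*pi/7)
  chi_2          1             exp(4*I*pi/7)   exp(-6*I*pi/7)  exp(-2*I*pi/7)  exp(2*I*pi/7)   exp(6*I*pi/7)   exp(-4*I*pi/7)
  chi_3          1             exp(6*I*pi/7)   exp(-2*I*pi/7)  exp(4*I*pi/7)   exp(-4*I*pi/7)  exp(2*I*pi/7)   exp(-6*I*pi/7)
  chi_4          1             exp(-6*I*pi/7)  exp(2*I*pi/7)   exp(-4*I*pi/7)  exp(4*I*pi/7)   exp(-2*I*pi/7)  exp(6*I*pi/7) 
  chi_5          1             exp(-4*I*pi/7)  exp(6*I*pi/7)   exp(2*I*pi/7)   exp(-2*I*pi/7)  exp(-6*I*pi/7)  exp(4*I*pi/7) 
  chi_6          1             exp(-2*I*pi/7)  exp(-4*I*pi/7)  exp(-6*I*pi/7)  exp(6*I*pi/7)   exp(4*I*pi/7)   exp(2*I*pi/7) 

Spot check: chi_6(5) = zeta_7^(6*5) = zeta_7^30 = exp(4*I*pi/7).

Justification: Z/7Z is abelian, so all 7 irreducible complex representations are 1-dimensional. They are given by chi_k(m) = zeta_7^(k*m) for k = 0,...,6. Row orthogonality: sum_m chi_k(m) conj(chi_l(m)) = 7 * [k = l].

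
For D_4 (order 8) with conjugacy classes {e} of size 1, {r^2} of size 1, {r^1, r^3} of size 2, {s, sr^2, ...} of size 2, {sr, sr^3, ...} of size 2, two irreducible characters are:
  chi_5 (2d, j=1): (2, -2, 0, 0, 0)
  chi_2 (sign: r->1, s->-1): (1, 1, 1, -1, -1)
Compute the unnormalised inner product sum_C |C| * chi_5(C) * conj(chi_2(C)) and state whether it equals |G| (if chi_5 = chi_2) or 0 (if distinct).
Sum = 0; so <chi_5, chi_2> = 0 (distinct irreducibles are orthogonal).

Why: Compute term by term over conjugacy classes (|C| * chi_5(C) * conj(chi_2(C))):
  1*(2)*conj(1) + 1*(-2)*conj(1) + 2*(0)*conj(1) + 2*(0)*conj(-1) + 2*(0)*conj(-1)
  = (2) + (-2) + (0) + (0) + (0)
  = 0.
Dividing by |G| = 8 gives 0/8 = 0, matching the row-orthogonality relation <chi_5, chi_2> = [chi_5 = chi_2].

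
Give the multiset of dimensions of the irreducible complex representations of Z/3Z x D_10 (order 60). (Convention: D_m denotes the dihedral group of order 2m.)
Dimensions: 1, 1, 1, 1, 1, 1, 1, 1, 1, 1, 1, 1, 2, 2, 2, 2, 2, 2, 2, 2, 2, 2, 2, 2

Argument: There are 24 irreducibles (= number of conjugacy classes). Their dimensions d_i satisfy sum d_i^2 = |G| = 60: 1 + 1 + 1 + 1 + 1 + 1 + 1 + 1 + 1 + 1 + 1 + 1 + 4 + 4 + 4 + 4 + 4 + 4 + 4 + 4 + 4 + 4 + 4 + 4 = 60. (For the product with Z/3Z: each of the 3 1-dim characters of Z/3Z tensors with each irrep of D_10, giving 3 copies of each D_10-dimension.)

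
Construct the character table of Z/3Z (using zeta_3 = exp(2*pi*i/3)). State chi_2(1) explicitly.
Character table of Z/3Z (irreps indexed chi_0,...,chi_2 with chi_k(m) = zeta_3^(k*m), zeta_3 = exp(2*pi*i/3)):
  irrep \ class  {0} (size 1)  {1} (size 1)    {2} (size 1)  
  chi_0          1             1               1             
  chi_1          1             exp(2*I*pi/3)   exp(-2*I*pi/3)
  chi_2          1             exp(-2*I*pi/3)  exp(2*I*pi/3) 

Spot check: chi_2(1) = zeta_3^(2*1) = zeta_3^2 = exp(-2*I*pi/3).

Details: Z/3Z is abelian, so all 3 irreducible complex representations are 1-dimensional. They are given by chi_k(m) = zeta_3^(k*m) for k = 0,...,2. Row orthogonality: sum_m chi_k(m) conj(chi_l(m)) = 3 * [k = l].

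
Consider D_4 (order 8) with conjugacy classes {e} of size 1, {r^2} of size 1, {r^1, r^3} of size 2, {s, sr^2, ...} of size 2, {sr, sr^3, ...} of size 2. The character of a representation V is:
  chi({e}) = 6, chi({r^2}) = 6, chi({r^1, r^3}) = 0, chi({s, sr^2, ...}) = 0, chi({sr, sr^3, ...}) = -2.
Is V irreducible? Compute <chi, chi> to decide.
Not irreducible (reducible): <chi, chi> = 10 > 1.

<chi, chi> = (1/|G|) sum_C |C| * |chi(C)|^2 = (1/8)[1*|6|^2 + 1*|6|^2 + 2*|0|^2 + 2*|0|^2 + 2*|-2|^2]
  = (1/8)[(36) + (36) + (0) + (0) + (8)] = 80/8 = 10.
A character is irreducible iff <chi, chi> = 1, so this representation is reducible.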